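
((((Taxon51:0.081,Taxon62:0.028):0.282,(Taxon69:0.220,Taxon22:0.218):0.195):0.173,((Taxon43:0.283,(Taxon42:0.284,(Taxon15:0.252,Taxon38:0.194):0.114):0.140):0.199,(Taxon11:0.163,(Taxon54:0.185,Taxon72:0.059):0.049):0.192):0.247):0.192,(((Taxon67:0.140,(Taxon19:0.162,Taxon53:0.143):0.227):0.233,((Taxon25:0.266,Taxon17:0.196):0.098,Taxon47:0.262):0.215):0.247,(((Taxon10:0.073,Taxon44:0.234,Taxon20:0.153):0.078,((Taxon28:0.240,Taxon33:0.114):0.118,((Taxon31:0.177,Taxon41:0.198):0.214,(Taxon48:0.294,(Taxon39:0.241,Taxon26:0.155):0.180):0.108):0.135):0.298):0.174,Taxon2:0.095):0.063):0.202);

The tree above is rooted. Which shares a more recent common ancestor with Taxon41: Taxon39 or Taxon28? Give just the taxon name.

The MRCA of Taxon41 and Taxon39 subtends ((Taxon31,Taxon41),(Taxon48,(Taxon39,Taxon26))) (5 taxa).
The MRCA of Taxon41 and Taxon28 subtends ((Taxon28,Taxon33),((Taxon31,Taxon41),(Taxon48,(Taxon39,Taxon26)))) (7 taxa).
The first is nested inside the second, so Taxon41 shares a more recent common ancestor with Taxon39.

Taxon39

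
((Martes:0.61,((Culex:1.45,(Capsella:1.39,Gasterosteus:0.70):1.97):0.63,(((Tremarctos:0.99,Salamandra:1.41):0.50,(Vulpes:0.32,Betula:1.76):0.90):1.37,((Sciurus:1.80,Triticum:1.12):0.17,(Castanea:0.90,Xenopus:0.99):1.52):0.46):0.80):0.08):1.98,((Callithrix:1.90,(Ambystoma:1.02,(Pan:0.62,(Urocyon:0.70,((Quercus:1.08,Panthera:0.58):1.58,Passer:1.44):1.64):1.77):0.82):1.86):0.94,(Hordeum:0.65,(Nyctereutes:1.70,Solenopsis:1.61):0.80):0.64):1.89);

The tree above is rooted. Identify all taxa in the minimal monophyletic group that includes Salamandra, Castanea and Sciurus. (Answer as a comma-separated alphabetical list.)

Betula, Castanea, Salamandra, Sciurus, Tremarctos, Triticum, Vulpes, Xenopus

Tracing Salamandra: it sits inside (Tremarctos,Salamandra).
Tracing Castanea: it sits inside (Castanea,Xenopus).
Tracing Sciurus: it sits inside (Sciurus,Triticum).
The smallest clade enclosing all 3 is (((Tremarctos,Salamandra),(Vulpes,Betula)),((Sciurus,Triticum),(Castanea,Xenopus))); the answer is its 8 terminal taxa in alphabetical order.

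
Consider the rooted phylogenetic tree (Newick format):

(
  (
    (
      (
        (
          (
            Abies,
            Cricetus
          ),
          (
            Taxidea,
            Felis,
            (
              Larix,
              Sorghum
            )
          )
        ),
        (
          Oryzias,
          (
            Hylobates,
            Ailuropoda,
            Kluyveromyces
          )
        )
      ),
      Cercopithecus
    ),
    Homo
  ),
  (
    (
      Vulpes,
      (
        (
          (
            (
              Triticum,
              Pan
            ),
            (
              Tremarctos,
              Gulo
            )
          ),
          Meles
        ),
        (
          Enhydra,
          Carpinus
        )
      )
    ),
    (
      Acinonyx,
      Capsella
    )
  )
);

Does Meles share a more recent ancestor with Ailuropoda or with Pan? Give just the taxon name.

Pan

The MRCA of Meles and Pan subtends (((Triticum,Pan),(Tremarctos,Gulo)),Meles) (5 taxa).
The MRCA of Meles and Ailuropoda is the root, subtending the entire tree (22 taxa).
The first is nested inside the second, so Meles shares a more recent common ancestor with Pan.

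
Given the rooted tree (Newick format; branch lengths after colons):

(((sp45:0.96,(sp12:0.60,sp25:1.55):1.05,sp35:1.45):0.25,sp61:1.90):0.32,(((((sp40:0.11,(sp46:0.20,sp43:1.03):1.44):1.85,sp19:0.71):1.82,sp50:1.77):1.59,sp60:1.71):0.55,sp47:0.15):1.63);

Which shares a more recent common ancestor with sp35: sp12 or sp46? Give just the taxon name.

sp12

The MRCA of sp35 and sp12 subtends (sp45,(sp12,sp25),sp35) (4 taxa).
The MRCA of sp35 and sp46 is the root, subtending the entire tree (12 taxa).
The first is nested inside the second, so sp35 shares a more recent common ancestor with sp12.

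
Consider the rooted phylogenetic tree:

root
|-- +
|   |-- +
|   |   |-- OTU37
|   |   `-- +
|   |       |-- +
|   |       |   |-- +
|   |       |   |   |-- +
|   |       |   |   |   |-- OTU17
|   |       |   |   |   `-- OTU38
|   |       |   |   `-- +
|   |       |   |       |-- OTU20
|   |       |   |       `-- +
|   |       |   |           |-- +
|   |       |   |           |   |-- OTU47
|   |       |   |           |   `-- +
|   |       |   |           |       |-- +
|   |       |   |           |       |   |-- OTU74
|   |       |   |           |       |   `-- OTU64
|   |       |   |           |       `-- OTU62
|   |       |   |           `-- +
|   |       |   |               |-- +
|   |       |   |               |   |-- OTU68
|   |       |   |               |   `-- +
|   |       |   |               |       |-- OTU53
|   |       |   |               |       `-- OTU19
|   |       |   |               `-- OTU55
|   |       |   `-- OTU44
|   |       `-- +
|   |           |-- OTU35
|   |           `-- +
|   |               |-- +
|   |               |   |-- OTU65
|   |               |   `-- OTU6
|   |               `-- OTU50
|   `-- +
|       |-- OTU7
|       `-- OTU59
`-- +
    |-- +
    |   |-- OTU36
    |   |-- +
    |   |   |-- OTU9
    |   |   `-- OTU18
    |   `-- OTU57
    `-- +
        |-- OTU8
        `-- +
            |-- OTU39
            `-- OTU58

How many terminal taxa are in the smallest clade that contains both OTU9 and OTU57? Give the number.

4

The MRCA of OTU9 and OTU57 is the node subtending (OTU36,(OTU9,OTU18),OTU57).
That clade contains 4 terminal taxa: OTU18, OTU36, OTU57, OTU9.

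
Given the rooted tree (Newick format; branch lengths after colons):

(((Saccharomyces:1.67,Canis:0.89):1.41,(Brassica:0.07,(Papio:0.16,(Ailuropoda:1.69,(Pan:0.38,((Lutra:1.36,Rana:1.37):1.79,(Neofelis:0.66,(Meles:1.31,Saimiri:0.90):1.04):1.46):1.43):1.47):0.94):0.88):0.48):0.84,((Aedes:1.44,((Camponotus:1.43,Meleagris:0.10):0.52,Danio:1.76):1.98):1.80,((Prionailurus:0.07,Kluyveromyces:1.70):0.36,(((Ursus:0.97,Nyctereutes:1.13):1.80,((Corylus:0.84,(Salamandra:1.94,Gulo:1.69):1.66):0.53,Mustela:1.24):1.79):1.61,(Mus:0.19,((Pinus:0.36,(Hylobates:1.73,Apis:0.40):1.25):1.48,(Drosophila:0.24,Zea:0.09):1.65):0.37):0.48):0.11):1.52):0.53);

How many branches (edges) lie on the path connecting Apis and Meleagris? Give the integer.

The MRCA of Apis and Meleagris is the node subtending ((Aedes,((Camponotus,Meleagris),Danio)),((Prionailurus,Kluyveromyces),(((Ursus,Nyctereutes),((Corylus,(Salamandra,Gulo)),Mustela)),(Mus,((Pinus,(Hylobates,Apis)),(Drosophila,Zea)))))).
From Apis up to that node: 7 branches. From Meleagris up to the same node: 4 branches. Total: 7 + 4 = 11.

11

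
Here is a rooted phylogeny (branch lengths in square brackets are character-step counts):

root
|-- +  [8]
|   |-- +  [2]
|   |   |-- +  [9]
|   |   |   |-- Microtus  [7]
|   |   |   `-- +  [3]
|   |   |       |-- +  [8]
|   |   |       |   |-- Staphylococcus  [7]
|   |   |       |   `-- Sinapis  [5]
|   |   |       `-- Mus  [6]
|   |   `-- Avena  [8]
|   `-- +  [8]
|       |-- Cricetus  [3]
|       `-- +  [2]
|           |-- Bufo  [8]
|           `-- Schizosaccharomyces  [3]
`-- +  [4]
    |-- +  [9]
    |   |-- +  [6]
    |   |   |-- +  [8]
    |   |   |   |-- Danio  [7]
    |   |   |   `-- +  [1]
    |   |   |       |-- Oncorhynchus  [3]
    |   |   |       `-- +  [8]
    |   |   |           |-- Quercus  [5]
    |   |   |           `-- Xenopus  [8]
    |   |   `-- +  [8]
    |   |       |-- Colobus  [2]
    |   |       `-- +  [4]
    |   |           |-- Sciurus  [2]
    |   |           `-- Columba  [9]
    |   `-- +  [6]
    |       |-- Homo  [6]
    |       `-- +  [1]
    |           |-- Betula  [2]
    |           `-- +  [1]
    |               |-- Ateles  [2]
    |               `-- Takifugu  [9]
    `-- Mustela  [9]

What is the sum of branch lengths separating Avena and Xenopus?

62

The path runs Avena → … → MRCA → … → Xenopus; the MRCA is the root of the tree.
Branch lengths along that path: 8 + 2 + 8 + 4 + 9 + 6 + 8 + 1 + 8 + 8 = 62.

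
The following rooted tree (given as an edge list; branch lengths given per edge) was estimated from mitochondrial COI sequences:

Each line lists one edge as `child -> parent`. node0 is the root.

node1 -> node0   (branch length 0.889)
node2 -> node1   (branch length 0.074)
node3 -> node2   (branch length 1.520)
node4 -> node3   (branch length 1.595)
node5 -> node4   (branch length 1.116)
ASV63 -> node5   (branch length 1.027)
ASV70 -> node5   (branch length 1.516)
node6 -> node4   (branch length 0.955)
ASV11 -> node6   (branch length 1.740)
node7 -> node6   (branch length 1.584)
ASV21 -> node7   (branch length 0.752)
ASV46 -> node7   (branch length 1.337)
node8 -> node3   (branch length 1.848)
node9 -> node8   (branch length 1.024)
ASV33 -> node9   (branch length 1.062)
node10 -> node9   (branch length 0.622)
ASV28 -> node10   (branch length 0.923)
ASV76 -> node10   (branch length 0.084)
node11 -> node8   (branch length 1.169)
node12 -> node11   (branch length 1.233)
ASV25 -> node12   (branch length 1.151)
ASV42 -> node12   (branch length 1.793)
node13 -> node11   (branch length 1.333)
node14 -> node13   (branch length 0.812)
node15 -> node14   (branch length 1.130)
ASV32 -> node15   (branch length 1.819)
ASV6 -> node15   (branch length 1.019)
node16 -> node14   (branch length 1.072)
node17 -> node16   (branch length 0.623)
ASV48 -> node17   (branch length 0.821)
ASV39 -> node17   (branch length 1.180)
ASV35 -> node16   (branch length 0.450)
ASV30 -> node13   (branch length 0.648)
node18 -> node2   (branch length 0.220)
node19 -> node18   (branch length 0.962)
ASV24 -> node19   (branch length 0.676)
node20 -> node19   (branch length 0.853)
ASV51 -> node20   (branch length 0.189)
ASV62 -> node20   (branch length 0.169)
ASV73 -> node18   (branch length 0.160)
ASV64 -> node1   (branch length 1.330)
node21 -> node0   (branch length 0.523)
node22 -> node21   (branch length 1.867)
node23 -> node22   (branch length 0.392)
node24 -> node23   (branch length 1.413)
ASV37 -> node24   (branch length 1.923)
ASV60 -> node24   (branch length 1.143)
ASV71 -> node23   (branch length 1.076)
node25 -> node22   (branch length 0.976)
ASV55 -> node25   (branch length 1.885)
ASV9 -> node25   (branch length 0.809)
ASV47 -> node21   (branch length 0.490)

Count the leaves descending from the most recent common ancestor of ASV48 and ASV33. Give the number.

The MRCA of ASV48 and ASV33 is the node subtending ((ASV33,(ASV28,ASV76)),((ASV25,ASV42),(((ASV32,ASV6),((ASV48,ASV39),ASV35)),ASV30))).
That clade contains 11 terminal taxa: ASV25, ASV28, ASV30, ASV32, ASV33, ASV35, ASV39, ASV42, ASV48, ASV6, ASV76.

11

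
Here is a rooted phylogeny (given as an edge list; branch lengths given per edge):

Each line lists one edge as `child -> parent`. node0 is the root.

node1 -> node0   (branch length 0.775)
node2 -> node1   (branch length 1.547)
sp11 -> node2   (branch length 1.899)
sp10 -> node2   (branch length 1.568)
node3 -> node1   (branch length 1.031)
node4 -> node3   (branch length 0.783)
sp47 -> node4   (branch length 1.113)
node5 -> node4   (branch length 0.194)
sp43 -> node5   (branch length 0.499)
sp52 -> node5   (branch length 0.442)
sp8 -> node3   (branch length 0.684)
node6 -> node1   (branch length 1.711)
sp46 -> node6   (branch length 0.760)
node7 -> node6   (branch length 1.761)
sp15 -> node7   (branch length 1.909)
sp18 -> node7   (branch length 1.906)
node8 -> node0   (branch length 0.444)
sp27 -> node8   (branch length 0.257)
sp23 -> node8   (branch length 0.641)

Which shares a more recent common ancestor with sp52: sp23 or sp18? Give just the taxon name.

The MRCA of sp52 and sp18 subtends ((sp11,sp10),((sp47,(sp43,sp52)),sp8),(sp46,(sp15,sp18))) (9 taxa).
The MRCA of sp52 and sp23 is the root, subtending the entire tree (11 taxa).
The first is nested inside the second, so sp52 shares a more recent common ancestor with sp18.

sp18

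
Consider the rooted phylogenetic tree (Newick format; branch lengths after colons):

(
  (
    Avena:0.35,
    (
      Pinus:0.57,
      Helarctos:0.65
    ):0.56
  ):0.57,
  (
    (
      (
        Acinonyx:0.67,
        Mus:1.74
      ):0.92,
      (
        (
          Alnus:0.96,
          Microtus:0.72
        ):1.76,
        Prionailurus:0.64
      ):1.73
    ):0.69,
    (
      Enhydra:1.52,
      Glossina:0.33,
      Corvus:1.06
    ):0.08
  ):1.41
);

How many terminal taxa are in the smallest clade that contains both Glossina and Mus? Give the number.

The MRCA of Glossina and Mus is the node subtending (((Acinonyx,Mus),((Alnus,Microtus),Prionailurus)),(Enhydra,Glossina,Corvus)).
That clade contains 8 terminal taxa: Acinonyx, Alnus, Corvus, Enhydra, Glossina, Microtus, Mus, Prionailurus.

8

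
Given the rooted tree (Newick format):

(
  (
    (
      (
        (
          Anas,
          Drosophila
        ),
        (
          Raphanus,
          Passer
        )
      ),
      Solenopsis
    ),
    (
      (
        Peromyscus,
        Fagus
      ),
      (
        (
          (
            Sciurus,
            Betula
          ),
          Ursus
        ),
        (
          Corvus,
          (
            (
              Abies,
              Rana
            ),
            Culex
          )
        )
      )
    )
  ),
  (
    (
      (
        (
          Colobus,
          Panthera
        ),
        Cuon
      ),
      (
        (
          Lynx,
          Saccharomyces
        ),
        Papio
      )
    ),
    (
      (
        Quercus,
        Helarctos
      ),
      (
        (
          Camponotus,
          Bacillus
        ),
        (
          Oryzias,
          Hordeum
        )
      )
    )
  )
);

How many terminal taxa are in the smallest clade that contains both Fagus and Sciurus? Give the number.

9

The MRCA of Fagus and Sciurus is the node subtending ((Peromyscus,Fagus),(((Sciurus,Betula),Ursus),(Corvus,((Abies,Rana),Culex)))).
That clade contains 9 terminal taxa: Abies, Betula, Corvus, Culex, Fagus, Peromyscus, Rana, Sciurus, Ursus.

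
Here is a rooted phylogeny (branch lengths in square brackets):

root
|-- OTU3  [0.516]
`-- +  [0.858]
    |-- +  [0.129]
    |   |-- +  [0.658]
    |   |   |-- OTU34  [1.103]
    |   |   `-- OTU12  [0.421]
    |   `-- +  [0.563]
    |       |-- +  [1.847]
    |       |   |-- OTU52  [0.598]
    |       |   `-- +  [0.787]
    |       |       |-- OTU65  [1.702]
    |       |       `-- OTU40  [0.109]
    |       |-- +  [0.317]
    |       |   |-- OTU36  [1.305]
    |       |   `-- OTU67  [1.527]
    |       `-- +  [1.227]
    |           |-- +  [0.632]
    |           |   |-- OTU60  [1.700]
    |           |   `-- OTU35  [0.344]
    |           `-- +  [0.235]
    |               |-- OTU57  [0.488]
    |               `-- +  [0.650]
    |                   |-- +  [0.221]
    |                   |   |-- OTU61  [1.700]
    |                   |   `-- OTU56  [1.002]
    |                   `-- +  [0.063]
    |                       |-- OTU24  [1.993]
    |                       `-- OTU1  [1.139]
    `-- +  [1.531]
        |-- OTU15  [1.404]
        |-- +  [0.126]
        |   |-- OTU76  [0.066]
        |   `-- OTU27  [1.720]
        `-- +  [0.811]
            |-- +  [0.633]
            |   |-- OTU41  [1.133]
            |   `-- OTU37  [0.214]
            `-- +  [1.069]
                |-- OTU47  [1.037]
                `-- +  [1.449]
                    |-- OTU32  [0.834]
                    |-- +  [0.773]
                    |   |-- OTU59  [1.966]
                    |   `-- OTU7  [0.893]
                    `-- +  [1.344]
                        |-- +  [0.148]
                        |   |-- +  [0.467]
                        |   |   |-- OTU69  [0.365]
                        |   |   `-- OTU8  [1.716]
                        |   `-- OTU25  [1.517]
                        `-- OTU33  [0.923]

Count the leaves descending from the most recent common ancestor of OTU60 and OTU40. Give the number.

The MRCA of OTU60 and OTU40 is the node subtending ((OTU52,(OTU65,OTU40)),(OTU36,OTU67),((OTU60,OTU35),(OTU57,((OTU61,OTU56),(OTU24,OTU1))))).
That clade contains 12 terminal taxa: OTU1, OTU24, OTU35, OTU36, OTU40, OTU52, OTU56, OTU57, OTU60, OTU61, OTU65, OTU67.

12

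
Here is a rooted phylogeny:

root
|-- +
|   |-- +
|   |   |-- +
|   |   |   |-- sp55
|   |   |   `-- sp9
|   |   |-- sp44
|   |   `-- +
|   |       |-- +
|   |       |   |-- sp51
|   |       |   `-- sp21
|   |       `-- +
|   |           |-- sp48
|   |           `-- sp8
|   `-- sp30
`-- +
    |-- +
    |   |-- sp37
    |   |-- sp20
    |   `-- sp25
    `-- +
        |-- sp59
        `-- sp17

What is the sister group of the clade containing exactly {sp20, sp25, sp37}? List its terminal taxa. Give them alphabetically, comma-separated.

sp17, sp59

The clade containing exactly {sp20, sp25, sp37} attaches to the tree at the node subtending ((sp37,sp20,sp25),(sp59,sp17)).
The other lineage descending from that same node — the sister group — is (sp59,sp17); its 2 tips in alphabetical order are the answer.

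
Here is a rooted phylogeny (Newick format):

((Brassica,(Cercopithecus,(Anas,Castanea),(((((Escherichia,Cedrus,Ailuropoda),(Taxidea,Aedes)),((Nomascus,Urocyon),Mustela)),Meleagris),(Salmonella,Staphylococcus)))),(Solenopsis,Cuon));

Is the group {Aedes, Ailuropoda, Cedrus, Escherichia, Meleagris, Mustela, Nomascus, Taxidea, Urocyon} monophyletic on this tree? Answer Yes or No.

The most recent common ancestor of these taxa subtends ((((Escherichia,Cedrus,Ailuropoda),(Taxidea,Aedes)),((Nomascus,Urocyon),Mustela)),Meleagris).
That clade has exactly 9 tips — every listed taxon and nothing else — so the group is monophyletic.

Yes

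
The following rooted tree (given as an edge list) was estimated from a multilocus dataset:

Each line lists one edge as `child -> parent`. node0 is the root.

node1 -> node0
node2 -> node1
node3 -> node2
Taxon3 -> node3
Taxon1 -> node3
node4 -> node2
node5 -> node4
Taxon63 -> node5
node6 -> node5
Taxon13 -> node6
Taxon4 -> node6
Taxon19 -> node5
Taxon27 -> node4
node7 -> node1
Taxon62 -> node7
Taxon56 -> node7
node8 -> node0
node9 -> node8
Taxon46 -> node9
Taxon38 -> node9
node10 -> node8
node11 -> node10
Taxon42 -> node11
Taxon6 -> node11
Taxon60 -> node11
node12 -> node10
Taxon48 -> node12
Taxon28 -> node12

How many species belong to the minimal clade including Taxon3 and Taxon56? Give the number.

The MRCA of Taxon3 and Taxon56 is the node subtending (((Taxon3,Taxon1),((Taxon63,(Taxon13,Taxon4),Taxon19),Taxon27)),(Taxon62,Taxon56)).
That clade contains 9 terminal taxa: Taxon1, Taxon13, Taxon19, Taxon27, Taxon3, Taxon4, Taxon56, Taxon62, Taxon63.

9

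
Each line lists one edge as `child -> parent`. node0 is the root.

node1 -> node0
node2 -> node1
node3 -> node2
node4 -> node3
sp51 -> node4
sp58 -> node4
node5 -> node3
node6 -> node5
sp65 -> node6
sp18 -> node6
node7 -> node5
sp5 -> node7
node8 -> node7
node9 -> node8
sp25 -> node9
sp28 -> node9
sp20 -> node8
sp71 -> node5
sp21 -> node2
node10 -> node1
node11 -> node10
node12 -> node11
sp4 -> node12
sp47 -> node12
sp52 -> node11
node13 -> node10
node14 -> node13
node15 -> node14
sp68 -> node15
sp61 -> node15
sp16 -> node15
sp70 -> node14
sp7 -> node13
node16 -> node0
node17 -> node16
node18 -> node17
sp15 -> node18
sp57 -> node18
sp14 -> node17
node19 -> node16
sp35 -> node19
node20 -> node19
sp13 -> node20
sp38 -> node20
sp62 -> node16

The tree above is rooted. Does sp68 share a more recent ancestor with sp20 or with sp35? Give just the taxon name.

The MRCA of sp68 and sp20 subtends ((((sp51,sp58),((sp65,sp18),(sp5,((sp25,sp28),sp20)),sp71)),sp21),(((sp4,sp47),sp52),(((sp68,sp61,sp16),sp70),sp7))) (18 taxa).
The MRCA of sp68 and sp35 is the root, subtending the entire tree (25 taxa).
The first is nested inside the second, so sp68 shares a more recent common ancestor with sp20.

sp20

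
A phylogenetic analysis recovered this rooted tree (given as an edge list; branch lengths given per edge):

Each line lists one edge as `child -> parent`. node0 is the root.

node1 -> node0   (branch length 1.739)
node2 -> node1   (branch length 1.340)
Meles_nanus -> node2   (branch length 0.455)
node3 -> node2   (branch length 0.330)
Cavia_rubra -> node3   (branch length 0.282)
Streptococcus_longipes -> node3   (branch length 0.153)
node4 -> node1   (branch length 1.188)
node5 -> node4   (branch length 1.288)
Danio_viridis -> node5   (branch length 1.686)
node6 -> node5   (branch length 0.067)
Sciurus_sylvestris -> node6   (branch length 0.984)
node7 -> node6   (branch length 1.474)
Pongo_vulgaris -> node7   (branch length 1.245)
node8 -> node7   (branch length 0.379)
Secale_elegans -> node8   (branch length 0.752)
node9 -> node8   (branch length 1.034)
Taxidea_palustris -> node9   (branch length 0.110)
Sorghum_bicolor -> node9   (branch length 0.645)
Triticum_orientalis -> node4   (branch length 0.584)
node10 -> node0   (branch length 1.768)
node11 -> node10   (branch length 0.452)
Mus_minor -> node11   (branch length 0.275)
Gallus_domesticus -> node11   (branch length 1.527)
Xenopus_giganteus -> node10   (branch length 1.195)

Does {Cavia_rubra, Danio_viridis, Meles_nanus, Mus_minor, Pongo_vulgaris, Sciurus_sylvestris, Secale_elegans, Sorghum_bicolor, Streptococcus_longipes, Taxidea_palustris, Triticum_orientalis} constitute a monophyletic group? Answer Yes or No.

The MRCA of the listed taxa is the root, so the smallest clade containing them is the whole tree.
That clade also contains Gallus_domesticus, Xenopus_giganteus, which are not in the proposed group, so the group is not monophyletic.

No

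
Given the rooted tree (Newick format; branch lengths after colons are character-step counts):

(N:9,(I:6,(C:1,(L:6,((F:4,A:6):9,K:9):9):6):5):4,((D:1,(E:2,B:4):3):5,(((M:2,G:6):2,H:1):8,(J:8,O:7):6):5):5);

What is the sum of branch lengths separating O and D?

24

The path runs O → … → MRCA → … → D; the MRCA is the node subtending ((D,(E,B)),(((M,G),H),(J,O))).
Branch lengths along that path: 7 + 6 + 5 + 5 + 1 = 24.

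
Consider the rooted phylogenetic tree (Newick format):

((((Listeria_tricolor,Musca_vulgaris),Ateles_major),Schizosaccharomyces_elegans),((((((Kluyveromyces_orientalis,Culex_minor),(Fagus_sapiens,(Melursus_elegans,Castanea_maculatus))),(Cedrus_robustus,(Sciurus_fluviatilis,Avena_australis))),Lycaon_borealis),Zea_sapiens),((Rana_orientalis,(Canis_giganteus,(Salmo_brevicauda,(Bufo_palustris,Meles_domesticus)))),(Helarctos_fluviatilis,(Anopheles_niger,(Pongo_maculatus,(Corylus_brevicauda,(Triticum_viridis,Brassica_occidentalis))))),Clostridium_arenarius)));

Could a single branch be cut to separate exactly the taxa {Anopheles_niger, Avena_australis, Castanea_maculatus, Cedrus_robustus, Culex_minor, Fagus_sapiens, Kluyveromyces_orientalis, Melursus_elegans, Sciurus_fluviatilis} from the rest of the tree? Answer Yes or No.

No

The MRCA of the listed taxa subtends ((((((Kluyveromyces_orientalis,Culex_minor),(Fagus_sapiens,(Melursus_elegans,Castanea_maculatus))),(Cedrus_robustus,(Sciurus_fluviatilis,Avena_australis))),Lycaon_borealis),Zea_sapiens),((Rana_orientalis,(Canis_giganteus,(Salmo_brevicauda,(Bufo_palustris,Meles_domesticus)))),(Helarctos_fluviatilis,(Anopheles_niger,(Pongo_maculatus,(Corylus_brevicauda,(Triticum_viridis,Brassica_occidentalis))))),Clostridium_arenarius)).
That clade also contains Brassica_occidentalis, Bufo_palustris, Canis_giganteus, Clostridium_arenarius, Corylus_brevicauda, Helarctos_fluviatilis, Lycaon_borealis, Meles_domesticus, Pongo_maculatus, Rana_orientalis, Salmo_brevicauda, Triticum_viridis, Zea_sapiens, which are not in the proposed group, so the group is not monophyletic.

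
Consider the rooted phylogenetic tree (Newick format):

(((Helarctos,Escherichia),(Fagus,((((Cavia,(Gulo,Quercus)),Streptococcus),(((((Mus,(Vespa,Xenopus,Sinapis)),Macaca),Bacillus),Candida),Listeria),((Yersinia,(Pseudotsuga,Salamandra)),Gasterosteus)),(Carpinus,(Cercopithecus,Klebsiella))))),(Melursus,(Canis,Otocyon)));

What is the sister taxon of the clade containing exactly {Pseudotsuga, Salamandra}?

The clade containing exactly {Pseudotsuga, Salamandra} attaches to the tree at the node subtending (Yersinia,(Pseudotsuga,Salamandra)).
The other lineage descending from that same node — the sister group — is the single tip Yersinia.

Yersinia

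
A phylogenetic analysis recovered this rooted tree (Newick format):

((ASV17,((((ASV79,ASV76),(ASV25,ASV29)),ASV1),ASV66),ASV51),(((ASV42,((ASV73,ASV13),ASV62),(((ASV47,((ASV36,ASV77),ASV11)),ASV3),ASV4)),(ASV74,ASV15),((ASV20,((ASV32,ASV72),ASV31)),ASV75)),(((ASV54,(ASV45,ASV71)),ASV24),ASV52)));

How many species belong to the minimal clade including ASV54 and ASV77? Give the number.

The MRCA of ASV54 and ASV77 is the node subtending (((ASV42,((ASV73,ASV13),ASV62),(((ASV47,((ASV36,ASV77),ASV11)),ASV3),ASV4)),(ASV74,ASV15),((ASV20,((ASV32,ASV72),ASV31)),ASV75)),(((ASV54,(ASV45,ASV71)),ASV24),ASV52)).
That clade contains 22 terminal taxa: ASV11, ASV13, ASV15, ASV20, ASV24, ASV3, ASV31, ASV32, ASV36, ASV4, ASV42, ASV45, ASV47, ASV52, ASV54, ASV62, ASV71, ASV72, ASV73, ASV74, ASV75, ASV77.

22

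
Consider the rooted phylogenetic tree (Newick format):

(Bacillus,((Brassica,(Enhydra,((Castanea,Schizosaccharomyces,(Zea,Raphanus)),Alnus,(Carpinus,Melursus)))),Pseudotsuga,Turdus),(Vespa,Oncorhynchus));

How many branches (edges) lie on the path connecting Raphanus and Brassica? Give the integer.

The MRCA of Raphanus and Brassica is the node subtending (Brassica,(Enhydra,((Castanea,Schizosaccharomyces,(Zea,Raphanus)),Alnus,(Carpinus,Melursus)))).
From Raphanus up to that node: 5 branches. From Brassica up to the same node: 1 branch. Total: 5 + 1 = 6.

6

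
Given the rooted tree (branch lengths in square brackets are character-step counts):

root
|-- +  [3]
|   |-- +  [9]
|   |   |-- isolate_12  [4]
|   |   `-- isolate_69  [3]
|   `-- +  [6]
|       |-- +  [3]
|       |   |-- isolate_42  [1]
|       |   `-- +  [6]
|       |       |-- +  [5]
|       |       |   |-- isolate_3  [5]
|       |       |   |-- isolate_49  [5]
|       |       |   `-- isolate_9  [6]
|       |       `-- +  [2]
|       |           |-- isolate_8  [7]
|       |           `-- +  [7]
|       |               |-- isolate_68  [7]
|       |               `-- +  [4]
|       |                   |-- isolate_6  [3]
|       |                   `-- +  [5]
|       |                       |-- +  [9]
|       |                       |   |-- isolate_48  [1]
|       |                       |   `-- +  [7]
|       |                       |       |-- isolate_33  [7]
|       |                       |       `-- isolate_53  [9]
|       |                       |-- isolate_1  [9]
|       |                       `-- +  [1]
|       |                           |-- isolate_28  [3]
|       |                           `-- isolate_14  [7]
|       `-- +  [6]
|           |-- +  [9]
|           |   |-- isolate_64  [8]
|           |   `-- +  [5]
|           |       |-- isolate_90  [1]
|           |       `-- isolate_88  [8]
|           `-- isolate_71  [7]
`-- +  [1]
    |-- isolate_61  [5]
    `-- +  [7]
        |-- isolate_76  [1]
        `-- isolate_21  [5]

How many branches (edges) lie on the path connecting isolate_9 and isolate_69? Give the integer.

The MRCA of isolate_9 and isolate_69 is the node subtending ((isolate_12,isolate_69),((isolate_42,((isolate_3,isolate_49,isolate_9),(isolate_8,(isolate_68,(isolate_6,((isolate_48,(isolate_33,isolate_53)),isolate_1,(isolate_28,isolate_14))))))),((isolate_64,(isolate_90,isolate_88)),isolate_71))).
From isolate_9 up to that node: 5 branches. From isolate_69 up to the same node: 2 branches. Total: 5 + 2 = 7.

7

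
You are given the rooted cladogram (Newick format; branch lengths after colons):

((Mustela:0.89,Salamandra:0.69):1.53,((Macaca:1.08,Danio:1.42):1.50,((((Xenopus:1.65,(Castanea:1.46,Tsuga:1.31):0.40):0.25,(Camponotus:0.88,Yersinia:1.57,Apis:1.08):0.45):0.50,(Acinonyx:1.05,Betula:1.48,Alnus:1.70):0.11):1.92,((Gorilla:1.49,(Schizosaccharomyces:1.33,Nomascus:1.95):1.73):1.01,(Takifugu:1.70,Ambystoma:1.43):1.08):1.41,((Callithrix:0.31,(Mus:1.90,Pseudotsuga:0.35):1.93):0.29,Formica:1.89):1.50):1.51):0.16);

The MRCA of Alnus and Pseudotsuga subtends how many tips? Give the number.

18

The MRCA of Alnus and Pseudotsuga is the node subtending ((((Xenopus,(Castanea,Tsuga)),(Camponotus,Yersinia,Apis)),(Acinonyx,Betula,Alnus)),((Gorilla,(Schizosaccharomyces,Nomascus)),(Takifugu,Ambystoma)),((Callithrix,(Mus,Pseudotsuga)),Formica)).
That clade contains 18 terminal taxa: Acinonyx, Alnus, Ambystoma, Apis, Betula, Callithrix, Camponotus, Castanea, Formica, Gorilla, Mus, Nomascus, Pseudotsuga, Schizosaccharomyces, Takifugu, Tsuga, Xenopus, Yersinia.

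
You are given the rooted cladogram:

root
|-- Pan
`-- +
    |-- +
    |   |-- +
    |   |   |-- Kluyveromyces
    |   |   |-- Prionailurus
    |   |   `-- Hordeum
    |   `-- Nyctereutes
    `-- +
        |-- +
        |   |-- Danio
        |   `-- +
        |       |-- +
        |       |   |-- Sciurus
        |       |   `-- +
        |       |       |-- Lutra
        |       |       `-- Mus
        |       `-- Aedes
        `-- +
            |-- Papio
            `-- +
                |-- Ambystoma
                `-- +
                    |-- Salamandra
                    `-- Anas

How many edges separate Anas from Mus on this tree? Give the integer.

9

The MRCA of Anas and Mus is the node subtending ((Danio,((Sciurus,(Lutra,Mus)),Aedes)),(Papio,(Ambystoma,(Salamandra,Anas)))).
From Anas up to that node: 4 branches. From Mus up to the same node: 5 branches. Total: 4 + 5 = 9.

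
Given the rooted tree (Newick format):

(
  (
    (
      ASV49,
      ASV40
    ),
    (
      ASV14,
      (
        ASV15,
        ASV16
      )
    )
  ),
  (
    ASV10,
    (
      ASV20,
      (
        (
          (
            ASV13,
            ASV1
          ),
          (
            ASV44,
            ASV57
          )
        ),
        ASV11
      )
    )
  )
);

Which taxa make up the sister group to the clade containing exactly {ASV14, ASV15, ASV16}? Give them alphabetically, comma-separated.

The clade containing exactly {ASV14, ASV15, ASV16} attaches to the tree at the node subtending ((ASV49,ASV40),(ASV14,(ASV15,ASV16))).
The other lineage descending from that same node — the sister group — is (ASV49,ASV40); its 2 tips in alphabetical order are the answer.

ASV40, ASV49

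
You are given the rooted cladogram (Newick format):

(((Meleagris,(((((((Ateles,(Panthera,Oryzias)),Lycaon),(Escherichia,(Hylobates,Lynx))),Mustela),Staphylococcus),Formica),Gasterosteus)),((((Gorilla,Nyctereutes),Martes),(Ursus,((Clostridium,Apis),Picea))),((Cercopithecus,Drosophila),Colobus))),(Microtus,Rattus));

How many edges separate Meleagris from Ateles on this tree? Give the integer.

9

The MRCA of Meleagris and Ateles is the node subtending (Meleagris,(((((((Ateles,(Panthera,Oryzias)),Lycaon),(Escherichia,(Hylobates,Lynx))),Mustela),Staphylococcus),Formica),Gasterosteus)).
From Meleagris up to that node: 1 branch. From Ateles up to the same node: 8 branches. Total: 1 + 8 = 9.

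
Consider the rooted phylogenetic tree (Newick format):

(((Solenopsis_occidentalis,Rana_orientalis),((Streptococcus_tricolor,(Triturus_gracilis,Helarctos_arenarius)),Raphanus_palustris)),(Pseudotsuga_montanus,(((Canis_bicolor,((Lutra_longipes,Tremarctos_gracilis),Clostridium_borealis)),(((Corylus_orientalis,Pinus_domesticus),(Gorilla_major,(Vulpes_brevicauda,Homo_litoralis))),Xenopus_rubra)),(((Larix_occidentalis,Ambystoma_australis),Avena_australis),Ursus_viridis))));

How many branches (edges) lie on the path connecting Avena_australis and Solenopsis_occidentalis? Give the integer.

8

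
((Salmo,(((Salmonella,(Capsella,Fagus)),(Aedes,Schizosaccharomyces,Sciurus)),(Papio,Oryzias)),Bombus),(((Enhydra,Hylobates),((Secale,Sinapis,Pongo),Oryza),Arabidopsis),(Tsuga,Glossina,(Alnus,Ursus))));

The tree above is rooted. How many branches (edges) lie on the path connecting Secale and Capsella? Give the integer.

11

The MRCA of Secale and Capsella is the root of the tree.
From Secale up to that node: 5 branches. From Capsella up to the same node: 6 branches. Total: 5 + 6 = 11.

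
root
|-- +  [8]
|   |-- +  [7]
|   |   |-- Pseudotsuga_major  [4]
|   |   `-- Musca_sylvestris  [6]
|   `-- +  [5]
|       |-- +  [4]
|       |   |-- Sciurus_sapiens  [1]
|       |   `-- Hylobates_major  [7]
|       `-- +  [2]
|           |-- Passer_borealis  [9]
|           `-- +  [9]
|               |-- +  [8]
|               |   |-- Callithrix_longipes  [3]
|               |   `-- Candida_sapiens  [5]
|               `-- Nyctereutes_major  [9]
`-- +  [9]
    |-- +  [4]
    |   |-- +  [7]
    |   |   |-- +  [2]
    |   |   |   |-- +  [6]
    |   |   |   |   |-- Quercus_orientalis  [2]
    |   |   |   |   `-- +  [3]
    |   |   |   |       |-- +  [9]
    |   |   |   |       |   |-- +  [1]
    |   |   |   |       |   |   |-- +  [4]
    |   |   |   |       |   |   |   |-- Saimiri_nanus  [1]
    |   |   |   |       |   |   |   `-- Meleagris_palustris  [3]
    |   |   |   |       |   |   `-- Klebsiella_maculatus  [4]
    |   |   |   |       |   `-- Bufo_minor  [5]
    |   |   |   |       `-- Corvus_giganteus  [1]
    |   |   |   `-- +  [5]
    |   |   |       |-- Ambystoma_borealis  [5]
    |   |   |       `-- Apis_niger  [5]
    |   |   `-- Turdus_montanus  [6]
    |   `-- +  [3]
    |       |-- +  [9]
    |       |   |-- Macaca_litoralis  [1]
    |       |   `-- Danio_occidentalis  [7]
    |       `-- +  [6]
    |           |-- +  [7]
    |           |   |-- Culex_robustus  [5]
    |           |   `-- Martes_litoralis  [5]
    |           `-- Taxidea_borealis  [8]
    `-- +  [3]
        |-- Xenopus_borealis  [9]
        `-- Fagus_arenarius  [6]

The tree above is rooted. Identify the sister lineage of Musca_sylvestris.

Pseudotsuga_major

Musca_sylvestris attaches to the tree at the node subtending (Pseudotsuga_major,Musca_sylvestris).
The other lineage descending from that same node — the sister group — is the single tip Pseudotsuga_major.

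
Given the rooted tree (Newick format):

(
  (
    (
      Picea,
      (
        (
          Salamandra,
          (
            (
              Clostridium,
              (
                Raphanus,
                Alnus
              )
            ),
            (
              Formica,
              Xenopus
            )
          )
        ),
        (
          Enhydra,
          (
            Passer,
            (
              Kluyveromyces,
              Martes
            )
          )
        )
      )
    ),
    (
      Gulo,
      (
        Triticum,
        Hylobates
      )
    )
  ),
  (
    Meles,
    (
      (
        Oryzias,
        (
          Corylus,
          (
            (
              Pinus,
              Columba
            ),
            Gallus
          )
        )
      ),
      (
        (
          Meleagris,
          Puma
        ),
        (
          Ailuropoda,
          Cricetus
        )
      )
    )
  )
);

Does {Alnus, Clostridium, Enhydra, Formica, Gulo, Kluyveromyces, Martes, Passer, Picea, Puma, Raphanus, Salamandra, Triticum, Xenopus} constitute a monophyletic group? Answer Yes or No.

No

The MRCA of the listed taxa is the root, so the smallest clade containing them is the whole tree.
That clade also contains Ailuropoda, Columba, Corylus, Cricetus, Gallus, Hylobates, Meleagris, Meles, Oryzias, Pinus, which are not in the proposed group, so the group is not monophyletic.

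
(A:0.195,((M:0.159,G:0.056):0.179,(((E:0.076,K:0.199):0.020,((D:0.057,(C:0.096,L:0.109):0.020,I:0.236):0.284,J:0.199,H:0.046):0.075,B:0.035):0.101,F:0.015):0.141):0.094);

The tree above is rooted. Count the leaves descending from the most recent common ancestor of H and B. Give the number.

9

The MRCA of H and B is the node subtending ((E,K),((D,(C,L),I),J,H),B).
That clade contains 9 terminal taxa: B, C, D, E, H, I, J, K, L.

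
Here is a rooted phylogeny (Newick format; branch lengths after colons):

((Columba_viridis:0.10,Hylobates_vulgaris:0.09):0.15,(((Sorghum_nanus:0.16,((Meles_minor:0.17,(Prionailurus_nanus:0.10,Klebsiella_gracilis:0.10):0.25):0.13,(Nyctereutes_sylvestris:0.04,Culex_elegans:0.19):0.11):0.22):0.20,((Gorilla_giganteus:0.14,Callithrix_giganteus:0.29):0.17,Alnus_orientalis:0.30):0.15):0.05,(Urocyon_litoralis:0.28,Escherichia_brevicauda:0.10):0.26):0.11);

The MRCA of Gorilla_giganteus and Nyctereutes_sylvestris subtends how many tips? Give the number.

9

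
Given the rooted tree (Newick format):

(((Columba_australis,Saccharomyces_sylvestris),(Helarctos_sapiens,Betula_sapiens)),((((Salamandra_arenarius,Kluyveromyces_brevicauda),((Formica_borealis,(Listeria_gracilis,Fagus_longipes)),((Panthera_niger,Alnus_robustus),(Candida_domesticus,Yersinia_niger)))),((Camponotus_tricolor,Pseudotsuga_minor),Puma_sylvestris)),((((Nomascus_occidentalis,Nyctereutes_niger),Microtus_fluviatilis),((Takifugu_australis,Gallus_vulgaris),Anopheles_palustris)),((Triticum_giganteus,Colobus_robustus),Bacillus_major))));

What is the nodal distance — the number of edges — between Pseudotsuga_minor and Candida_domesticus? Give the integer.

8

The MRCA of Pseudotsuga_minor and Candida_domesticus is the node subtending (((Salamandra_arenarius,Kluyveromyces_brevicauda),((Formica_borealis,(Listeria_gracilis,Fagus_longipes)),((Panthera_niger,Alnus_robustus),(Candida_domesticus,Yersinia_niger)))),((Camponotus_tricolor,Pseudotsuga_minor),Puma_sylvestris)).
From Pseudotsuga_minor up to that node: 3 branches. From Candida_domesticus up to the same node: 5 branches. Total: 3 + 5 = 8.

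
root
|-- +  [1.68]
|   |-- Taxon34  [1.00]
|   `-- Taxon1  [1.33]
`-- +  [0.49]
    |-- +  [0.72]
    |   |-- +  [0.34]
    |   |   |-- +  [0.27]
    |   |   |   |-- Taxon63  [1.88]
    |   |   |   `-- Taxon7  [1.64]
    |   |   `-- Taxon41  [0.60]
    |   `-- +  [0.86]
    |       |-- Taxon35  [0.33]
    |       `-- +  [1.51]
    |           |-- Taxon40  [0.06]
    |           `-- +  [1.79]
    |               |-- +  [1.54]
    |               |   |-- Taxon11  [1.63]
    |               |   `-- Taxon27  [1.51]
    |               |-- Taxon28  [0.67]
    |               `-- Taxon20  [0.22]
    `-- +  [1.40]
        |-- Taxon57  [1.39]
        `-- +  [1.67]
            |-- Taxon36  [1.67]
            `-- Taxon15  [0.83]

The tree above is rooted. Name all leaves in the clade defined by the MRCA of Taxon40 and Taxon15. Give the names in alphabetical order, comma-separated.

Tracing Taxon40: it sits inside (Taxon40,((Taxon11,Taxon27),Taxon28,Taxon20)).
Tracing Taxon15: it sits inside (Taxon36,Taxon15).
The smallest clade enclosing both is ((((Taxon63,Taxon7),Taxon41),(Taxon35,(Taxon40,((Taxon11,Taxon27),Taxon28,Taxon20)))),(Taxon57,(Taxon36,Taxon15))); the answer is its 12 terminal taxa in alphabetical order.

Taxon11, Taxon15, Taxon20, Taxon27, Taxon28, Taxon35, Taxon36, Taxon40, Taxon41, Taxon57, Taxon63, Taxon7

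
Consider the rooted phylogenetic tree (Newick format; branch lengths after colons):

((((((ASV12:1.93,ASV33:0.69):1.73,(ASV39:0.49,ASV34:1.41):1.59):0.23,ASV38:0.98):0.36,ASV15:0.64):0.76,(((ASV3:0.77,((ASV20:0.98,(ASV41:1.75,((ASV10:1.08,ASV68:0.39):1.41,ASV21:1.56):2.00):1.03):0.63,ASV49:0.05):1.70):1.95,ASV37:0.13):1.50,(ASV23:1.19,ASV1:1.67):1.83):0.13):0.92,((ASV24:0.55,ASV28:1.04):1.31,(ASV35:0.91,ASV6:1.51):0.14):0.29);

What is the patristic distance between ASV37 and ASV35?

The path runs ASV37 → … → MRCA → … → ASV35; the MRCA is the root of the tree.
Branch lengths along that path: 0.13 + 1.50 + 0.13 + 0.92 + 0.29 + 0.14 + 0.91 = 4.02.

4.02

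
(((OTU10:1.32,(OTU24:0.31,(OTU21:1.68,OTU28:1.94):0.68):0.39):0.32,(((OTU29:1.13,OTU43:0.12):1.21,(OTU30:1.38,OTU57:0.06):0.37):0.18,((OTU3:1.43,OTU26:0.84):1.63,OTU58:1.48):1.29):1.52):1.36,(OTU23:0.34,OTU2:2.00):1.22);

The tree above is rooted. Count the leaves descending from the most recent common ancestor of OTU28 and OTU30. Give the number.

11

The MRCA of OTU28 and OTU30 is the node subtending ((OTU10,(OTU24,(OTU21,OTU28))),(((OTU29,OTU43),(OTU30,OTU57)),((OTU3,OTU26),OTU58))).
That clade contains 11 terminal taxa: OTU10, OTU21, OTU24, OTU26, OTU28, OTU29, OTU3, OTU30, OTU43, OTU57, OTU58.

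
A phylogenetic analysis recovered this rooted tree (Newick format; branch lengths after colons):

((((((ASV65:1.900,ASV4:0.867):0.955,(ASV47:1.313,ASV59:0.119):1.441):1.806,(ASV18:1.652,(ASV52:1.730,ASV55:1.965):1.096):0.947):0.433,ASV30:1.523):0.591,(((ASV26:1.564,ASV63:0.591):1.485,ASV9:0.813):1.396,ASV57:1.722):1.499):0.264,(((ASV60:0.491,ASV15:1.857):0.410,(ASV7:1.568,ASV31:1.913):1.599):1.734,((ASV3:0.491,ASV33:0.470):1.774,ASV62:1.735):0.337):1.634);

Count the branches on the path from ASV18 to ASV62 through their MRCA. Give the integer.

8

The MRCA of ASV18 and ASV62 is the root of the tree.
From ASV18 up to that node: 5 branches. From ASV62 up to the same node: 3 branches. Total: 5 + 3 = 8.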